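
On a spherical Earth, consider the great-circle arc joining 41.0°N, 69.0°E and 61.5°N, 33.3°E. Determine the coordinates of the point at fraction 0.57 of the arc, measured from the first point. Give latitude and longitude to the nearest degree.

Convert each endpoint to a unit vector on the sphere (x = cos φ cos λ, y = cos φ sin λ, z = sin φ).
The central angle between the endpoints is δ = arccos(p₁·p₂) ≈ 0.518 rad (29.7°).
Interpolate at f = 0.57 with slerp weights a = sin((1−f)δ)/sin δ ≈ 0.446, b = sin(fδ)/sin δ ≈ 0.588.
p = a·p₁ + b·p₂ ≈ (0.355, 0.468, 0.809); φ = arcsin(p_z) ≈ 54.01°, λ = atan2(p_y, p_x) ≈ 52.83°.

≈ 54°N, 53°E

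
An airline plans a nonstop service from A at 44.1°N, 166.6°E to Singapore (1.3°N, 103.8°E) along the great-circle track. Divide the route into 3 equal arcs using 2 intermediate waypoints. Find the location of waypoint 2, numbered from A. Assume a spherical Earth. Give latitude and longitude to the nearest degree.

≈ 18°N, 120°E

Convert each endpoint to a unit vector on the sphere (x = cos φ cos λ, y = cos φ sin λ, z = sin φ).
The central angle between the endpoints is δ = arccos(p₁·p₂) ≈ 1.220 rad (69.9°).
Interpolate at f = 2/3 with slerp weights a = sin((1−f)δ)/sin δ ≈ 0.421, b = sin(fδ)/sin δ ≈ 0.774.
p = a·p₁ + b·p₂ ≈ (-0.479, 0.821, 0.311); φ = arcsin(p_z) ≈ 18.10°, λ = atan2(p_y, p_x) ≈ 120.24°.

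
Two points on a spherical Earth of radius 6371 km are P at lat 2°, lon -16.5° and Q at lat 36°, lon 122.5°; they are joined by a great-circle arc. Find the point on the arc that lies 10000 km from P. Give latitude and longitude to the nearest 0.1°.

≈ lat 48.9°, lon 75.7°

Write both endpoints as unit vectors p₁, p₂ with components (cos φ cos λ, cos φ sin λ, sin φ).
The central angle between the endpoints is δ = arccos(p₁·p₂) ≈ 2.201 rad (126.1°). The total great-circle distance is δ·R ≈ 2.201 × 6371 ≈ 14026 km, so the target fraction is f = 10000/14026 ≈ 0.713.
Interpolate at f ≈ 0.713 with slerp weights a = sin((1−f)δ)/sin δ ≈ 0.731, b = sin(fδ)/sin δ ≈ 1.238.
p = a·p₁ + b·p₂ ≈ (0.163, 0.637, 0.753); φ = arcsin(p_z) ≈ 48.88°, λ = atan2(p_y, p_x) ≈ 75.69°.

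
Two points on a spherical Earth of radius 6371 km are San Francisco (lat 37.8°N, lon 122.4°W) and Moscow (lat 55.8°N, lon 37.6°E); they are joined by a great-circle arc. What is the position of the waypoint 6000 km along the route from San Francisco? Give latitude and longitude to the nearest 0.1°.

≈ lat 80.9°N, lon 24.6°W

From cos δ = sin φ₁ sin φ₂ + cos φ₁ cos φ₂ cos Δλ, the central angle is δ ≈ 1.481 rad (84.9°). The total great-circle distance is δ·R ≈ 1.481 × 6371 ≈ 9436 km, so the target fraction is f = 6000/9436 ≈ 0.636.
Interpolate at f ≈ 0.636 with slerp weights a = sin((1−f)δ)/sin δ ≈ 0.516, b = sin(fδ)/sin δ ≈ 0.812.
p = a·p₁ + b·p₂ ≈ (0.143, -0.066, 0.988); φ = arcsin(p_z) ≈ 80.94°, λ = atan2(p_y, p_x) ≈ -24.60°.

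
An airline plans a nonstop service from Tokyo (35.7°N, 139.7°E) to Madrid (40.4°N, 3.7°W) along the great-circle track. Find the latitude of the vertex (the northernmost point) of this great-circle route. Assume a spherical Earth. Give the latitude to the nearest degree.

≈ 68°N

The great circle lies in the plane with unit normal n̂ = (p₁ × p₂)/|p₁ × p₂|.
Here n̂_z ≈ -0.371; the vertex latitude is φ_max = arccos|n̂_z| ≈ 68.2°.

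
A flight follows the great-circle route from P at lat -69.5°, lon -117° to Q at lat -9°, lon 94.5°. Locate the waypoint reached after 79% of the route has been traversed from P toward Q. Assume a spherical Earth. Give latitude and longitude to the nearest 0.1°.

Write both endpoints as unit vectors p₁, p₂ with components (cos φ cos λ, cos φ sin λ, sin φ).
The central angle between the endpoints is δ = arccos(p₁·p₂) ≈ 1.720 rad (98.5°).
Interpolate at f = 0.79 with slerp weights a = sin((1−f)δ)/sin δ ≈ 0.357, b = sin(fδ)/sin δ ≈ 0.989.
p = a·p₁ + b·p₂ ≈ (-0.133, 0.862, -0.489); φ = arcsin(p_z) ≈ -29.30°, λ = atan2(p_y, p_x) ≈ 98.80°.

≈ lat -29.3°, lon 98.8°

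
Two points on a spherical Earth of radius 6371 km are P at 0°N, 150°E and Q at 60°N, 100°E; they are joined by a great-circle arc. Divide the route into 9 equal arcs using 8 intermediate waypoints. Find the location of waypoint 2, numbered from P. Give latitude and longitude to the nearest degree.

≈ 14°N, 143°E

From cos δ = sin φ₁ sin φ₂ + cos φ₁ cos φ₂ cos Δλ, the central angle is δ ≈ 1.244 rad (71.3°).
Interpolate at f = 2/9 with slerp weights a = sin((1−f)δ)/sin δ ≈ 0.869, b = sin(fδ)/sin δ ≈ 0.288.
p = a·p₁ + b·p₂ ≈ (-0.778, 0.577, 0.250); φ = arcsin(p_z) ≈ 14.45°, λ = atan2(p_y, p_x) ≈ 143.46°.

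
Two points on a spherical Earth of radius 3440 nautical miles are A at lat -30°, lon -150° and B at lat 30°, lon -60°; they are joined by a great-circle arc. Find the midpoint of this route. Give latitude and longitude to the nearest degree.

≈ lat 0°, lon -105°

The haversine formula gives a central angle δ ≈ 1.823 rad (104.5°) between the endpoints.
Interpolate at f = 1/2 with slerp weights a = sin((1−f)δ)/sin δ ≈ 0.816, b = sin(fδ)/sin δ ≈ 0.816.
p = a·p₁ + b·p₂ ≈ (-0.259, -0.966, 0.000); φ = arcsin(p_z) ≈ 0.00°, λ = atan2(p_y, p_x) ≈ -105.00°.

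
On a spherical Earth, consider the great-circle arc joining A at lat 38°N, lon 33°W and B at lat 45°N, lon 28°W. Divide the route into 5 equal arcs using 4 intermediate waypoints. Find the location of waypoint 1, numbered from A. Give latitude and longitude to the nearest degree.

Write both endpoints as unit vectors p₁, p₂ with components (cos φ cos λ, cos φ sin λ, sin φ).
The central angle between the endpoints is δ = arccos(p₁·p₂) ≈ 0.138 rad (7.9°).
Interpolate at f = 1/5 with slerp weights a = sin((1−f)δ)/sin δ ≈ 0.801, b = sin(fδ)/sin δ ≈ 0.201.
p = a·p₁ + b·p₂ ≈ (0.655, -0.410, 0.635); φ = arcsin(p_z) ≈ 39.42°, λ = atan2(p_y, p_x) ≈ -32.08°.

≈ lat 39°N, lon 32°W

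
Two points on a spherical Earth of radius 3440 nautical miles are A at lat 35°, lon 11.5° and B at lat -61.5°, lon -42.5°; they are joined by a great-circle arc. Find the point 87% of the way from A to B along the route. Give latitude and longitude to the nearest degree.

≈ lat -50°, lon -28°

From cos δ = sin φ₁ sin φ₂ + cos φ₁ cos φ₂ cos Δλ, the central angle is δ ≈ 1.849 rad (105.9°).
Interpolate at f = 0.87 with slerp weights a = sin((1−f)δ)/sin δ ≈ 0.248, b = sin(fδ)/sin δ ≈ 1.039.
p = a·p₁ + b·p₂ ≈ (0.564, -0.295, -0.771); φ = arcsin(p_z) ≈ -50.47°, λ = atan2(p_y, p_x) ≈ -27.57°.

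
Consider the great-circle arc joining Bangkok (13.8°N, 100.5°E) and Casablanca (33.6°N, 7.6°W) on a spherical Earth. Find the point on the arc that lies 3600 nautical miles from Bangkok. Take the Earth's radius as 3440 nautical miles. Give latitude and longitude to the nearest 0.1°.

≈ (38.8°N, 38.1°E)

From cos δ = sin φ₁ sin φ₂ + cos φ₁ cos φ₂ cos Δλ, the central angle is δ ≈ 1.690 rad (96.9°). The total great-circle distance is δ·R ≈ 1.690 × 3440 ≈ 5815 nmi, so the target fraction is f = 3600/5815 ≈ 0.619.
Interpolate at f ≈ 0.619 with slerp weights a = sin((1−f)δ)/sin δ ≈ 0.605, b = sin(fδ)/sin δ ≈ 0.872.
p = a·p₁ + b·p₂ ≈ (0.613, 0.481, 0.627); φ = arcsin(p_z) ≈ 38.81°, λ = atan2(p_y, p_x) ≈ 38.14°.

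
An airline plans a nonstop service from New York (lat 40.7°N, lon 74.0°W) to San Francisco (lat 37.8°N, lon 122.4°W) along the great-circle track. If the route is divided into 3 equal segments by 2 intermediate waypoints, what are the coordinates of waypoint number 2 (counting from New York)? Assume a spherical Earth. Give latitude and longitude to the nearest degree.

Convert each endpoint to a unit vector on the sphere (x = cos φ cos λ, y = cos φ sin λ, z = sin φ).
The central angle between the endpoints is δ = arccos(p₁·p₂) ≈ 0.648 rad (37.1°).
Interpolate at f = 2/3 with slerp weights a = sin((1−f)δ)/sin δ ≈ 0.355, b = sin(fδ)/sin δ ≈ 0.694.
p = a·p₁ + b·p₂ ≈ (-0.219, -0.722, 0.657); φ = arcsin(p_z) ≈ 41.05°, λ = atan2(p_y, p_x) ≈ -106.92°.

≈ lat 41°N, lon 107°W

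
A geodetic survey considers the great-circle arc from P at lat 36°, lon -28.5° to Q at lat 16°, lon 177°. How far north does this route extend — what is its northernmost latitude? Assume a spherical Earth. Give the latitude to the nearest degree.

The great circle lies in the plane with unit normal n̂ = (p₁ × p₂)/|p₁ × p₂|.
Here n̂_z ≈ -0.398; the vertex latitude is φ_max = arccos|n̂_z| ≈ 66.6°.
Check via Clairaut: cos φ_max = |cos φ₁| · sin C = cos(36.0°)·sin(29.4°) ≈ 0.398, again giving ≈ 66.6°.

≈ 67°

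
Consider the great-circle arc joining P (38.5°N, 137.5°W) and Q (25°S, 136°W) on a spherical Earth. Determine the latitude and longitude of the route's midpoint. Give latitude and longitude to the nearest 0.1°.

≈ (6.8°N, 136.7°W)

The haversine formula gives a central angle δ ≈ 1.109 rad (63.5°) between the endpoints.
Interpolate at f = 1/2 with slerp weights a = sin((1−f)δ)/sin δ ≈ 0.588, b = sin(fδ)/sin δ ≈ 0.588.
p = a·p₁ + b·p₂ ≈ (-0.723, -0.681, 0.118); φ = arcsin(p_z) ≈ 6.75°, λ = atan2(p_y, p_x) ≈ -136.70°.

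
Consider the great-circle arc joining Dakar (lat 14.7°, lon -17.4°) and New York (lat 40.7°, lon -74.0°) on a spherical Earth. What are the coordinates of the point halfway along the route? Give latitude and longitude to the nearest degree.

≈ lat 31°, lon -42°

Write both endpoints as unit vectors p₁, p₂ with components (cos φ cos λ, cos φ sin λ, sin φ).
The central angle between the endpoints is δ = arccos(p₁·p₂) ≈ 0.965 rad (55.3°).
Interpolate at f = 1/2 with slerp weights a = sin((1−f)δ)/sin δ ≈ 0.564, b = sin(fδ)/sin δ ≈ 0.564.
p = a·p₁ + b·p₂ ≈ (0.639, -0.575, 0.511); φ = arcsin(p_z) ≈ 30.75°, λ = atan2(p_y, p_x) ≈ -41.97°.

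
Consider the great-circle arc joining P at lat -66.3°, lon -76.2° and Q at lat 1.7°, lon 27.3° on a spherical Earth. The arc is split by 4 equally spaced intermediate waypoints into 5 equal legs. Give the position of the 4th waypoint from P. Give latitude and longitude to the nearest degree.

Convert each endpoint to a unit vector on the sphere (x = cos φ cos λ, y = cos φ sin λ, z = sin φ).
The central angle between the endpoints is δ = arccos(p₁·p₂) ≈ 1.692 rad (96.9°).
Interpolate at f = 4/5 with slerp weights a = sin((1−f)δ)/sin δ ≈ 0.334, b = sin(fδ)/sin δ ≈ 0.984.
p = a·p₁ + b·p₂ ≈ (0.906, 0.320, -0.277); φ = arcsin(p_z) ≈ -16.08°, λ = atan2(p_y, p_x) ≈ 19.48°.

≈ lat -16°, lon 19°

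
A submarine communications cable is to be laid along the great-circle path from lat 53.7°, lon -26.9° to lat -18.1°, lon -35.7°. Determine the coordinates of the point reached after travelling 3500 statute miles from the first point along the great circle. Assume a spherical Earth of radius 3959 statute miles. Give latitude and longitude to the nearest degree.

≈ lat 3°, lon -34°

Write both endpoints as unit vectors p₁, p₂ with components (cos φ cos λ, cos φ sin λ, sin φ).
The central angle between the endpoints is δ = arccos(p₁·p₂) ≈ 1.260 rad (72.2°). The total great-circle distance is δ·R ≈ 1.260 × 3959 ≈ 4989 mi, so the target fraction is f = 3500/4989 ≈ 0.702.
Interpolate at f ≈ 0.702 with slerp weights a = sin((1−f)δ)/sin δ ≈ 0.386, b = sin(fδ)/sin δ ≈ 0.812.
p = a·p₁ + b·p₂ ≈ (0.831, -0.554, 0.059); φ = arcsin(p_z) ≈ 3.36°, λ = atan2(p_y, p_x) ≈ -33.69°.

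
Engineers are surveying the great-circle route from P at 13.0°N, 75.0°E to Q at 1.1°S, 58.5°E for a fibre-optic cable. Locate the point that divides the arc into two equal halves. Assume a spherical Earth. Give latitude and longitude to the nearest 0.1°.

Write both endpoints as unit vectors p₁, p₂ with components (cos φ cos λ, cos φ sin λ, sin φ).
The central angle between the endpoints is δ = arccos(p₁·p₂) ≈ 0.377 rad (21.6°).
Interpolate at f = 1/2 with slerp weights a = sin((1−f)δ)/sin δ ≈ 0.509, b = sin(fδ)/sin δ ≈ 0.509.
p = a·p₁ + b·p₂ ≈ (0.394, 0.913, 0.105); φ = arcsin(p_z) ≈ 6.01°, λ = atan2(p_y, p_x) ≈ 66.64°.

≈ 6.0°N, 66.6°E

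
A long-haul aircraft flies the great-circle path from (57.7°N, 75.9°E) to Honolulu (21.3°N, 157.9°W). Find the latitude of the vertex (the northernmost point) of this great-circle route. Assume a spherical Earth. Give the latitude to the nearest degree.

The great circle lies in the plane with unit normal n̂ = (p₁ × p₂)/|p₁ × p₂|.
Here n̂_z ≈ +0.402; the vertex latitude is φ_max = arccos|n̂_z| ≈ 66.3°.
Check via Clairaut: cos φ_max = |cos φ₁| · sin C = cos(57.7°)·sin(48.8°) ≈ 0.402, again giving ≈ 66.3°.

≈ 66°N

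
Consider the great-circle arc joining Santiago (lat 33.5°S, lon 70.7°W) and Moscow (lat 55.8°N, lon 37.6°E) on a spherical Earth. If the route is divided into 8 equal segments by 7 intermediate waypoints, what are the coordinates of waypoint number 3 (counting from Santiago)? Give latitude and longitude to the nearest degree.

≈ lat 5°N, lon 41°W

Write both endpoints as unit vectors p₁, p₂ with components (cos φ cos λ, cos φ sin λ, sin φ).
The central angle between the endpoints is δ = arccos(p₁·p₂) ≈ 2.219 rad (127.1°).
Interpolate at f = 3/8 with slerp weights a = sin((1−f)δ)/sin δ ≈ 1.233, b = sin(fδ)/sin δ ≈ 0.927.
p = a·p₁ + b·p₂ ≈ (0.753, -0.652, 0.086); φ = arcsin(p_z) ≈ 4.96°, λ = atan2(p_y, p_x) ≈ -40.91°.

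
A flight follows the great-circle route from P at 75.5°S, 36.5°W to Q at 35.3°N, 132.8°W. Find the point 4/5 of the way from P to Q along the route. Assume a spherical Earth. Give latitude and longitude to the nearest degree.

≈ 11°N, 125°W

Convert each endpoint to a unit vector on the sphere (x = cos φ cos λ, y = cos φ sin λ, z = sin φ).
The central angle between the endpoints is δ = arccos(p₁·p₂) ≈ 2.192 rad (125.6°).
Interpolate at f = 4/5 with slerp weights a = sin((1−f)δ)/sin δ ≈ 0.522, b = sin(fδ)/sin δ ≈ 1.209.
p = a·p₁ + b·p₂ ≈ (-0.565, -0.802, 0.193); φ = arcsin(p_z) ≈ 11.15°, λ = atan2(p_y, p_x) ≈ -125.19°.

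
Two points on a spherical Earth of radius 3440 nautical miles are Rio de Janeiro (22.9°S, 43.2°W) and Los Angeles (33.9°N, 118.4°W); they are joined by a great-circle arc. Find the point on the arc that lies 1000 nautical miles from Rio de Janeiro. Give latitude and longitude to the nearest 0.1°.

≈ 12.4°S, 56.8°W

The haversine formula gives a central angle δ ≈ 1.593 rad (91.2°) between the endpoints. The total great-circle distance is δ·R ≈ 1.593 × 3440 ≈ 5478 nmi, so the target fraction is f = 1000/5478 ≈ 0.183.
Interpolate at f ≈ 0.183 with slerp weights a = sin((1−f)δ)/sin δ ≈ 0.964, b = sin(fδ)/sin δ ≈ 0.287.
p = a·p₁ + b·p₂ ≈ (0.534, -0.817, -0.215); φ = arcsin(p_z) ≈ -12.43°, λ = atan2(p_y, p_x) ≈ -56.83°.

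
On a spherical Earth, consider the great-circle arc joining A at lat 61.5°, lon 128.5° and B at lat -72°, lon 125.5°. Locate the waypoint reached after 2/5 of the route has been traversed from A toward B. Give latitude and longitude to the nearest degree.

Write both endpoints as unit vectors p₁, p₂ with components (cos φ cos λ, cos φ sin λ, sin φ).
The central angle between the endpoints is δ = arccos(p₁·p₂) ≈ 2.330 rad (133.5°).
Interpolate at f = 2/5 with slerp weights a = sin((1−f)δ)/sin δ ≈ 1.358, b = sin(fδ)/sin δ ≈ 1.107.
p = a·p₁ + b·p₂ ≈ (-0.602, 0.786, 0.141); φ = arcsin(p_z) ≈ 8.10°, λ = atan2(p_y, p_x) ≈ 127.46°.

≈ lat 8°, lon 127°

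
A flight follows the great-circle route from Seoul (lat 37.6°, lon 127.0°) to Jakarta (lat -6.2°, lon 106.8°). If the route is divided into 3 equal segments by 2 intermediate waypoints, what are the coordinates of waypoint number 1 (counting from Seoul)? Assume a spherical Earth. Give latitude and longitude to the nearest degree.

≈ lat 23°, lon 119°

Convert each endpoint to a unit vector on the sphere (x = cos φ cos λ, y = cos φ sin λ, z = sin φ).
The central angle between the endpoints is δ = arccos(p₁·p₂) ≈ 0.832 rad (47.7°).
Interpolate at f = 1/3 with slerp weights a = sin((1−f)δ)/sin δ ≈ 0.712, b = sin(fδ)/sin δ ≈ 0.370.
p = a·p₁ + b·p₂ ≈ (-0.446, 0.803, 0.395); φ = arcsin(p_z) ≈ 23.25°, λ = atan2(p_y, p_x) ≈ 119.05°.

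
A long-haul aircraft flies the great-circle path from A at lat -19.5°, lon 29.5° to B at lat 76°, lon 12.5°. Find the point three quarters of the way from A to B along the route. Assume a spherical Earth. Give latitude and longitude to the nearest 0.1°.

Write both endpoints as unit vectors p₁, p₂ with components (cos φ cos λ, cos φ sin λ, sin φ).
The central angle between the endpoints is δ = arccos(p₁·p₂) ≈ 1.677 rad (96.1°).
Interpolate at f = 3/4 with slerp weights a = sin((1−f)δ)/sin δ ≈ 0.409, b = sin(fδ)/sin δ ≈ 0.957.
p = a·p₁ + b·p₂ ≈ (0.562, 0.240, 0.792); φ = arcsin(p_z) ≈ 52.34°, λ = atan2(p_y, p_x) ≈ 23.14°.

≈ lat 52.3°, lon 23.1°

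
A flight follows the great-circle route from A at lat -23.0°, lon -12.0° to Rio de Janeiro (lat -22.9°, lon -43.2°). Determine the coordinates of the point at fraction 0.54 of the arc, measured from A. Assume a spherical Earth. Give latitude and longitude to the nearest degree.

Convert each endpoint to a unit vector on the sphere (x = cos φ cos λ, y = cos φ sin λ, z = sin φ).
The central angle between the endpoints is δ = arccos(p₁·p₂) ≈ 0.500 rad (28.7°).
Interpolate at f = 0.54 with slerp weights a = sin((1−f)δ)/sin δ ≈ 0.476, b = sin(fδ)/sin δ ≈ 0.556.
p = a·p₁ + b·p₂ ≈ (0.802, -0.442, -0.402); φ = arcsin(p_z) ≈ -23.72°, λ = atan2(p_y, p_x) ≈ -28.86°.

≈ lat -24°, lon -29°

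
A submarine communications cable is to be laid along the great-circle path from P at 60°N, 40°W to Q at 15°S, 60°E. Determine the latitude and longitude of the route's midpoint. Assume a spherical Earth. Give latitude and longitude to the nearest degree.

≈ 31°N, 31°E

Write both endpoints as unit vectors p₁, p₂ with components (cos φ cos λ, cos φ sin λ, sin φ).
The central angle between the endpoints is δ = arccos(p₁·p₂) ≈ 1.884 rad (107.9°).
Interpolate at f = 1/2 with slerp weights a = sin((1−f)δ)/sin δ ≈ 0.850, b = sin(fδ)/sin δ ≈ 0.850.
p = a·p₁ + b·p₂ ≈ (0.736, 0.438, 0.516); φ = arcsin(p_z) ≈ 31.07°, λ = atan2(p_y, p_x) ≈ 30.75°.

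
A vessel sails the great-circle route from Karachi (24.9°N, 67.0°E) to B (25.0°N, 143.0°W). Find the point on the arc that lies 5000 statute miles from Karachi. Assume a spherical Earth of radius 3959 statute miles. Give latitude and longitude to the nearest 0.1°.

≈ (59.0°N, 164.1°E)

Convert each endpoint to a unit vector on the sphere (x = cos φ cos λ, y = cos φ sin λ, z = sin φ).
The central angle between the endpoints is δ = arccos(p₁·p₂) ≈ 2.134 rad (122.3°). The total great-circle distance is δ·R ≈ 2.134 × 3959 ≈ 8449 mi, so the target fraction is f = 5000/8449 ≈ 0.592.
Interpolate at f ≈ 0.592 with slerp weights a = sin((1−f)δ)/sin δ ≈ 0.905, b = sin(fδ)/sin δ ≈ 1.127.
p = a·p₁ + b·p₂ ≈ (-0.495, 0.141, 0.857); φ = arcsin(p_z) ≈ 59.02°, λ = atan2(p_y, p_x) ≈ 164.13°.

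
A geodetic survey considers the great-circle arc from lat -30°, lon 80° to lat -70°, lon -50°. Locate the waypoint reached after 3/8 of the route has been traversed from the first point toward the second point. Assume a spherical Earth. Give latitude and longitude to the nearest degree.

≈ lat -56°, lon 67°

Write both endpoints as unit vectors p₁, p₂ with components (cos φ cos λ, cos φ sin λ, sin φ).
The central angle between the endpoints is δ = arccos(p₁·p₂) ≈ 1.288 rad (73.8°).
Interpolate at f = 3/8 with slerp weights a = sin((1−f)δ)/sin δ ≈ 0.751, b = sin(fδ)/sin δ ≈ 0.484.
p = a·p₁ + b·p₂ ≈ (0.219, 0.513, -0.830); φ = arcsin(p_z) ≈ -56.07°, λ = atan2(p_y, p_x) ≈ 66.88°.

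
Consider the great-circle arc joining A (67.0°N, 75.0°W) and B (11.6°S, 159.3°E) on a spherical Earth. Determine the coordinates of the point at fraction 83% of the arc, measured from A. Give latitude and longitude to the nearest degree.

≈ (7°N, 166°E)

Write both endpoints as unit vectors p₁, p₂ with components (cos φ cos λ, cos φ sin λ, sin φ).
The central angle between the endpoints is δ = arccos(p₁·p₂) ≈ 1.992 rad (114.1°).
Interpolate at f = 0.83 with slerp weights a = sin((1−f)δ)/sin δ ≈ 0.364, b = sin(fδ)/sin δ ≈ 1.092.
p = a·p₁ + b·p₂ ≈ (-0.964, 0.241, 0.115); φ = arcsin(p_z) ≈ 6.63°, λ = atan2(p_y, p_x) ≈ 165.97°.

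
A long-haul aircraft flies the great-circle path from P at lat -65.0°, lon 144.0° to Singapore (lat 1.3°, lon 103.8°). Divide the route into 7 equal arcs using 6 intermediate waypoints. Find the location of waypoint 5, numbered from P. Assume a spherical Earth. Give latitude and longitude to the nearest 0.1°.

From cos δ = sin φ₁ sin φ₂ + cos φ₁ cos φ₂ cos Δλ, the central angle is δ ≈ 1.264 rad (72.4°).
Interpolate at f = 5/7 with slerp weights a = sin((1−f)δ)/sin δ ≈ 0.371, b = sin(fδ)/sin δ ≈ 0.824.
p = a·p₁ + b·p₂ ≈ (-0.323, 0.892, -0.317); φ = arcsin(p_z) ≈ -18.49°, λ = atan2(p_y, p_x) ≈ 109.92°.

≈ lat -18.5°, lon 109.9°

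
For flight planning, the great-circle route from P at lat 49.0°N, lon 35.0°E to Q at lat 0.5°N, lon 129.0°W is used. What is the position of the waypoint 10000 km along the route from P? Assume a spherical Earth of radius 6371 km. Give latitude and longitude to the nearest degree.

Write both endpoints as unit vectors p₁, p₂ with components (cos φ cos λ, cos φ sin λ, sin φ).
The central angle between the endpoints is δ = arccos(p₁·p₂) ≈ 2.245 rad (128.6°). The total great-circle distance is δ·R ≈ 2.245 × 6371 ≈ 14301 km, so the target fraction is f = 10000/14301 ≈ 0.699.
Interpolate at f ≈ 0.699 with slerp weights a = sin((1−f)δ)/sin δ ≈ 0.800, b = sin(fδ)/sin δ ≈ 1.280.
p = a·p₁ + b·p₂ ≈ (-0.376, -0.694, 0.615); φ = arcsin(p_z) ≈ 37.94°, λ = atan2(p_y, p_x) ≈ -118.43°.

≈ lat 38°N, lon 118°W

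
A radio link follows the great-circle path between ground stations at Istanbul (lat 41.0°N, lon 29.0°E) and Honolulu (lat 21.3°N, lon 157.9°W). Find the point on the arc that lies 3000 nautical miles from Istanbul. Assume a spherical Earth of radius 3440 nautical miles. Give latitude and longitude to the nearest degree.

≈ lat 84°N, lon 127°E

From cos δ = sin φ₁ sin φ₂ + cos φ₁ cos φ₂ cos Δλ, the central angle is δ ≈ 2.049 rad (117.4°). The total great-circle distance is δ·R ≈ 2.049 × 3440 ≈ 7047 nmi, so the target fraction is f = 3000/7047 ≈ 0.426.
Interpolate at f ≈ 0.426 with slerp weights a = sin((1−f)δ)/sin δ ≈ 1.040, b = sin(fδ)/sin δ ≈ 0.862.
p = a·p₁ + b·p₂ ≈ (-0.058, 0.078, 0.995); φ = arcsin(p_z) ≈ 84.41°, λ = atan2(p_y, p_x) ≈ 126.60°.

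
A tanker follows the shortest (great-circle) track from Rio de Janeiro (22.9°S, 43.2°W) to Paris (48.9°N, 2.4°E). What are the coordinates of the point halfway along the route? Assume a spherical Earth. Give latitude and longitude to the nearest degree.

≈ (14°N, 24°W)

Convert each endpoint to a unit vector on the sphere (x = cos φ cos λ, y = cos φ sin λ, z = sin φ).
The central angle between the endpoints is δ = arccos(p₁·p₂) ≈ 1.440 rad (82.5°).
Interpolate at f = 1/2 with slerp weights a = sin((1−f)δ)/sin δ ≈ 0.665, b = sin(fδ)/sin δ ≈ 0.665.
p = a·p₁ + b·p₂ ≈ (0.883, -0.401, 0.242); φ = arcsin(p_z) ≈ 14.03°, λ = atan2(p_y, p_x) ≈ -24.42°.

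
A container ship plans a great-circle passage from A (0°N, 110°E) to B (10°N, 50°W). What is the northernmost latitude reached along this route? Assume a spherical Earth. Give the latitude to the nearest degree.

The great circle lies in the plane with unit normal n̂ = (p₁ × p₂)/|p₁ × p₂|.
Here n̂_z ≈ -0.889; the vertex latitude is φ_max = arccos|n̂_z| ≈ 27.3°.
Check via Clairaut: cos φ_max = |cos φ₁| · sin C = cos(0.0°)·sin(62.7°) ≈ 0.889, again giving ≈ 27.3°.

≈ 27°N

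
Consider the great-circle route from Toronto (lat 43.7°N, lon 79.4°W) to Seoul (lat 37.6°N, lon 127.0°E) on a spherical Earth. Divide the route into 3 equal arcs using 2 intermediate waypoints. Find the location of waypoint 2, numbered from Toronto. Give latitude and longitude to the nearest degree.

≈ lat 66°N, lon 152°E

From cos δ = sin φ₁ sin φ₂ + cos φ₁ cos φ₂ cos Δλ, the central angle is δ ≈ 1.662 rad (95.3°).
Interpolate at f = 2/3 with slerp weights a = sin((1−f)δ)/sin δ ≈ 0.528, b = sin(fδ)/sin δ ≈ 0.899.
p = a·p₁ + b·p₂ ≈ (-0.358, 0.193, 0.913); φ = arcsin(p_z) ≈ 65.98°, λ = atan2(p_y, p_x) ≈ 151.67°.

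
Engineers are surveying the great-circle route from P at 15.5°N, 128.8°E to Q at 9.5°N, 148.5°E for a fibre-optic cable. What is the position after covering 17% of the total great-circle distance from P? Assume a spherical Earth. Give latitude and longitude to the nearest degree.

≈ 15°N, 132°E

Convert each endpoint to a unit vector on the sphere (x = cos φ cos λ, y = cos φ sin λ, z = sin φ).
The central angle between the endpoints is δ = arccos(p₁·p₂) ≈ 0.351 rad (20.1°).
Interpolate at f = 0.17 with slerp weights a = sin((1−f)δ)/sin δ ≈ 0.835, b = sin(fδ)/sin δ ≈ 0.173.
p = a·p₁ + b·p₂ ≈ (-0.650, 0.717, 0.252); φ = arcsin(p_z) ≈ 14.59°, λ = atan2(p_y, p_x) ≈ 132.22°.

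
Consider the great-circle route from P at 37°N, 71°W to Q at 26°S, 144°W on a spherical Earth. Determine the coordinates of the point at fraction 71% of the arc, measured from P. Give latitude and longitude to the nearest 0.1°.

≈ 7.3°S, 123.5°W

Convert each endpoint to a unit vector on the sphere (x = cos φ cos λ, y = cos φ sin λ, z = sin φ).
The central angle between the endpoints is δ = arccos(p₁·p₂) ≈ 1.625 rad (93.1°).
Interpolate at f = 0.71 with slerp weights a = sin((1−f)δ)/sin δ ≈ 0.455, b = sin(fδ)/sin δ ≈ 0.916.
p = a·p₁ + b·p₂ ≈ (-0.548, -0.827, -0.128); φ = arcsin(p_z) ≈ -7.34°, λ = atan2(p_y, p_x) ≈ -123.51°.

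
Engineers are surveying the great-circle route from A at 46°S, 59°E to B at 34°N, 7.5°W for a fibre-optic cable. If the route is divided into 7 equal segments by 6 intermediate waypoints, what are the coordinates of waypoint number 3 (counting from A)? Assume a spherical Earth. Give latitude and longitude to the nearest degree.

Convert each endpoint to a unit vector on the sphere (x = cos φ cos λ, y = cos φ sin λ, z = sin φ).
The central angle between the endpoints is δ = arccos(p₁·p₂) ≈ 1.744 rad (99.9°).
Interpolate at f = 3/7 with slerp weights a = sin((1−f)δ)/sin δ ≈ 0.852, b = sin(fδ)/sin δ ≈ 0.690.
p = a·p₁ + b·p₂ ≈ (0.872, 0.433, -0.227); φ = arcsin(p_z) ≈ -13.14°, λ = atan2(p_y, p_x) ≈ 26.39°.

≈ 13°S, 26°E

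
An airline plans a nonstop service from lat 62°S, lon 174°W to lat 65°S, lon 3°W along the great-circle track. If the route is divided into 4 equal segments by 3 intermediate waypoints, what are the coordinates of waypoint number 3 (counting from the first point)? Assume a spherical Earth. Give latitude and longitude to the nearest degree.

Convert each endpoint to a unit vector on the sphere (x = cos φ cos λ, y = cos φ sin λ, z = sin φ).
The central angle between the endpoints is δ = arccos(p₁·p₂) ≈ 0.922 rad (52.8°).
Interpolate at f = 3/4 with slerp weights a = sin((1−f)δ)/sin δ ≈ 0.287, b = sin(fδ)/sin δ ≈ 0.800.
p = a·p₁ + b·p₂ ≈ (0.204, -0.032, -0.978); φ = arcsin(p_z) ≈ -78.09°, λ = atan2(p_y, p_x) ≈ -8.86°.

≈ lat 78°S, lon 9°W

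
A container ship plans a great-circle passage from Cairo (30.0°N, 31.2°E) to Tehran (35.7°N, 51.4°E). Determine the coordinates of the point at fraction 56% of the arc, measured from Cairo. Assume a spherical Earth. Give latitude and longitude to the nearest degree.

The haversine formula gives a central angle δ ≈ 0.312 rad (17.9°) between the endpoints.
Interpolate at f = 0.56 with slerp weights a = sin((1−f)δ)/sin δ ≈ 0.446, b = sin(fδ)/sin δ ≈ 0.566.
p = a·p₁ + b·p₂ ≈ (0.617, 0.559, 0.553); φ = arcsin(p_z) ≈ 33.60°, λ = atan2(p_y, p_x) ≈ 42.19°.

≈ 34°N, 42°E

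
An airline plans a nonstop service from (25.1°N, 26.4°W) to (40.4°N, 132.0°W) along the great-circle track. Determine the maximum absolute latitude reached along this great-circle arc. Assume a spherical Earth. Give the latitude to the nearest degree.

The great circle lies in the plane with unit normal n̂ = (p₁ × p₂)/|p₁ × p₂|.
Here n̂_z ≈ -0.667; the vertex latitude is φ_max = arccos|n̂_z| ≈ 48.2°.
Check via Clairaut: cos φ_max = |cos φ₁| · sin C = cos(25.1°)·sin(47.4°) ≈ 0.667, again giving ≈ 48.2°.

≈ 48°N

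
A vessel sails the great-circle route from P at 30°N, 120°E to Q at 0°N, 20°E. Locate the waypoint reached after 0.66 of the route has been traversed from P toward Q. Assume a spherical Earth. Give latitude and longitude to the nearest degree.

From cos δ = sin φ₁ sin φ₂ + cos φ₁ cos φ₂ cos Δλ, the central angle is δ ≈ 1.722 rad (98.6°).
Interpolate at f = 0.66 with slerp weights a = sin((1−f)δ)/sin δ ≈ 0.559, b = sin(fδ)/sin δ ≈ 0.918.
p = a·p₁ + b·p₂ ≈ (0.620, 0.733, 0.279); φ = arcsin(p_z) ≈ 16.23°, λ = atan2(p_y, p_x) ≈ 49.76°.

≈ 16°N, 50°E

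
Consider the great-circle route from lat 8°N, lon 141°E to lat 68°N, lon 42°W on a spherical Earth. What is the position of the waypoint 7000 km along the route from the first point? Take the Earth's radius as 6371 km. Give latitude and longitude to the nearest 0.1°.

≈ lat 70.9°N, lon 144.2°E

Convert each endpoint to a unit vector on the sphere (x = cos φ cos λ, y = cos φ sin λ, z = sin φ).
The central angle between the endpoints is δ = arccos(p₁·p₂) ≈ 1.815 rad (104.0°). The total great-circle distance is δ·R ≈ 1.815 × 6371 ≈ 11561 km, so the target fraction is f = 7000/11561 ≈ 0.605.
Interpolate at f ≈ 0.605 with slerp weights a = sin((1−f)δ)/sin δ ≈ 0.676, b = sin(fδ)/sin δ ≈ 0.918.
p = a·p₁ + b·p₂ ≈ (-0.265, 0.191, 0.945); φ = arcsin(p_z) ≈ 70.92°, λ = atan2(p_y, p_x) ≈ 144.16°.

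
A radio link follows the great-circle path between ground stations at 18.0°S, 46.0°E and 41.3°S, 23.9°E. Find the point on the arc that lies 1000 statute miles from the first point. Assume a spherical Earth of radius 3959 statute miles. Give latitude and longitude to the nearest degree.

The haversine formula gives a central angle δ ≈ 0.524 rad (30.0°) between the endpoints. The total great-circle distance is δ·R ≈ 0.524 × 3959 ≈ 2074 mi, so the target fraction is f = 1000/2074 ≈ 0.482.
Interpolate at f ≈ 0.482 with slerp weights a = sin((1−f)δ)/sin δ ≈ 0.536, b = sin(fδ)/sin δ ≈ 0.500.
p = a·p₁ + b·p₂ ≈ (0.697, 0.518, -0.495); φ = arcsin(p_z) ≈ -29.69°, λ = atan2(p_y, p_x) ≈ 36.64°.

≈ 30°S, 37°E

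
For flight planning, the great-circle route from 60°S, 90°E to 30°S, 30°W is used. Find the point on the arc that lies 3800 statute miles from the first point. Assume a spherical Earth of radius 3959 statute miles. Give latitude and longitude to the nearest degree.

≈ 49°S, 15°W

Convert each endpoint to a unit vector on the sphere (x = cos φ cos λ, y = cos φ sin λ, z = sin φ).
The central angle between the endpoints is δ = arccos(p₁·p₂) ≈ 1.353 rad (77.5°). The total great-circle distance is δ·R ≈ 1.353 × 3959 ≈ 5355 mi, so the target fraction is f = 3800/5355 ≈ 0.710.
Interpolate at f ≈ 0.710 with slerp weights a = sin((1−f)δ)/sin δ ≈ 0.392, b = sin(fδ)/sin δ ≈ 0.839.
p = a·p₁ + b·p₂ ≈ (0.629, -0.167, -0.759); φ = arcsin(p_z) ≈ -49.37°, λ = atan2(p_y, p_x) ≈ -14.89°.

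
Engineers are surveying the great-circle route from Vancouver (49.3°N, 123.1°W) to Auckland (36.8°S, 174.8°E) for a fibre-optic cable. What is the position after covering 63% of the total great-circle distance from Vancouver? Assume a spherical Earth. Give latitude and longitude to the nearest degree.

Write both endpoints as unit vectors p₁, p₂ with components (cos φ cos λ, cos φ sin λ, sin φ).
The central angle between the endpoints is δ = arccos(p₁·p₂) ≈ 1.782 rad (102.1°).
Interpolate at f = 0.63 with slerp weights a = sin((1−f)δ)/sin δ ≈ 0.627, b = sin(fδ)/sin δ ≈ 0.922.
p = a·p₁ + b·p₂ ≈ (-0.958, -0.275, -0.077); φ = arcsin(p_z) ≈ -4.42°, λ = atan2(p_y, p_x) ≈ -163.97°.

≈ (4°S, 164°W)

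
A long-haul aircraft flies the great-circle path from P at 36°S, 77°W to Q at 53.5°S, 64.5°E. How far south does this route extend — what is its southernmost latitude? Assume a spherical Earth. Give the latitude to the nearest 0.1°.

The great circle lies in the plane with unit normal n̂ = (p₁ × p₂)/|p₁ × p₂|.
Here n̂_z ≈ +0.301; the vertex latitude is φ_max = arccos|n̂_z| ≈ 72.5°.
Check via Clairaut: cos φ_max = |cos φ₁| · sin C = cos(36.0°)·sin(158.2°) ≈ 0.301, again giving ≈ 72.5°.

≈ 72.5°S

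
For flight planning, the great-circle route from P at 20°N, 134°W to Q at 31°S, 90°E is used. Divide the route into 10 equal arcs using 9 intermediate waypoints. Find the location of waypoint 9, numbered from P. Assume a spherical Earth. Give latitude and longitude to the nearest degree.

≈ 31°S, 106°E

Write both endpoints as unit vectors p₁, p₂ with components (cos φ cos λ, cos φ sin λ, sin φ).
The central angle between the endpoints is δ = arccos(p₁·p₂) ≈ 2.427 rad (139.1°).
Interpolate at f = 9/10 with slerp weights a = sin((1−f)δ)/sin δ ≈ 0.367, b = sin(fδ)/sin δ ≈ 1.248.
p = a·p₁ + b·p₂ ≈ (-0.240, 0.822, -0.517); φ = arcsin(p_z) ≈ -31.15°, λ = atan2(p_y, p_x) ≈ 106.25°.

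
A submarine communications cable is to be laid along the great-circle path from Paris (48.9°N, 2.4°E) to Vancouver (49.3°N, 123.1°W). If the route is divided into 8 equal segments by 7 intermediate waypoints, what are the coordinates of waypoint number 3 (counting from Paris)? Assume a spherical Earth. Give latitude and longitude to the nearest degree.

≈ (67°N, 37°W)

Convert each endpoint to a unit vector on the sphere (x = cos φ cos λ, y = cos φ sin λ, z = sin φ).
The central angle between the endpoints is δ = arccos(p₁·p₂) ≈ 1.243 rad (71.2°).
Interpolate at f = 3/8 with slerp weights a = sin((1−f)δ)/sin δ ≈ 0.740, b = sin(fδ)/sin δ ≈ 0.475.
p = a·p₁ + b·p₂ ≈ (0.317, -0.239, 0.918); φ = arcsin(p_z) ≈ 66.60°, λ = atan2(p_y, p_x) ≈ -36.98°.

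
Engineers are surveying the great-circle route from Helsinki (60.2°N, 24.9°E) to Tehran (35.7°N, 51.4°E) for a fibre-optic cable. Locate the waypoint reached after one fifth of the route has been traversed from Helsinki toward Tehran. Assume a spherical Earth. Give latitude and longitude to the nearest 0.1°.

≈ 55.9°N, 32.7°E

Convert each endpoint to a unit vector on the sphere (x = cos φ cos λ, y = cos φ sin λ, z = sin φ).
The central angle between the endpoints is δ = arccos(p₁·p₂) ≈ 0.521 rad (29.8°).
Interpolate at f = 1/5 with slerp weights a = sin((1−f)δ)/sin δ ≈ 0.813, b = sin(fδ)/sin δ ≈ 0.209.
p = a·p₁ + b·p₂ ≈ (0.472, 0.303, 0.828); φ = arcsin(p_z) ≈ 55.86°, λ = atan2(p_y, p_x) ≈ 32.65°.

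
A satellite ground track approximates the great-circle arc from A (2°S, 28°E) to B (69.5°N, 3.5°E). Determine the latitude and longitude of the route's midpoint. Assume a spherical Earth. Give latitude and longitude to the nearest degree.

From cos δ = sin φ₁ sin φ₂ + cos φ₁ cos φ₂ cos Δλ, the central angle is δ ≈ 1.281 rad (73.4°).
Interpolate at f = 1/2 with slerp weights a = sin((1−f)δ)/sin δ ≈ 0.624, b = sin(fδ)/sin δ ≈ 0.624.
p = a·p₁ + b·p₂ ≈ (0.768, 0.306, 0.562); φ = arcsin(p_z) ≈ 34.22°, λ = atan2(p_y, p_x) ≈ 21.71°.

≈ (34°N, 22°E)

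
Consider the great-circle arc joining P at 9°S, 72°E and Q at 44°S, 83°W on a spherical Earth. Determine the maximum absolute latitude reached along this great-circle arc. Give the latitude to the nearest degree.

The great circle lies in the plane with unit normal n̂ = (p₁ × p₂)/|p₁ × p₂|.
Here n̂_z ≈ -0.355; the vertex latitude is φ_max = arccos|n̂_z| ≈ 69.2°.
Check via Clairaut: cos φ_max = |cos φ₁| · sin C = cos(9.0°)·sin(158.9°) ≈ 0.355, again giving ≈ 69.2°.

≈ 69°S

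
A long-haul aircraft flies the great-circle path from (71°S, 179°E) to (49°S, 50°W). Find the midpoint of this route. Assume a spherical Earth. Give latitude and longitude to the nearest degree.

≈ (73°S, 79°W)

From cos δ = sin φ₁ sin φ₂ + cos φ₁ cos φ₂ cos Δλ, the central angle is δ ≈ 0.960 rad (55.0°).
Interpolate at f = 1/2 with slerp weights a = sin((1−f)δ)/sin δ ≈ 0.564, b = sin(fδ)/sin δ ≈ 0.564.
p = a·p₁ + b·p₂ ≈ (0.054, -0.280, -0.958); φ = arcsin(p_z) ≈ -73.42°, λ = atan2(p_y, p_x) ≈ -79.04°.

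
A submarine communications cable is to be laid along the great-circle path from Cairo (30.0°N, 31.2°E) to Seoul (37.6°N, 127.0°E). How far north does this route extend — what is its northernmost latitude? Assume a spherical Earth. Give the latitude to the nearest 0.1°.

The great circle lies in the plane with unit normal n̂ = (p₁ × p₂)/|p₁ × p₂|.
Here n̂_z ≈ +0.702; the vertex latitude is φ_max = arccos|n̂_z| ≈ 45.4°.
Check via Clairaut: cos φ_max = |cos φ₁| · sin C = cos(30.0°)·sin(54.2°) ≈ 0.702, again giving ≈ 45.4°.

≈ 45.4°N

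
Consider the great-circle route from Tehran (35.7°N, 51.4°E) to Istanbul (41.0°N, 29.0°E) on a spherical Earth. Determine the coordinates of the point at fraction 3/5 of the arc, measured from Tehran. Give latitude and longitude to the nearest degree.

Write both endpoints as unit vectors p₁, p₂ with components (cos φ cos λ, cos φ sin λ, sin φ).
The central angle between the endpoints is δ = arccos(p₁·p₂) ≈ 0.319 rad (18.3°).
Interpolate at f = 3/5 with slerp weights a = sin((1−f)δ)/sin δ ≈ 0.406, b = sin(fδ)/sin δ ≈ 0.607.
p = a·p₁ + b·p₂ ≈ (0.606, 0.479, 0.635); φ = arcsin(p_z) ≈ 39.40°, λ = atan2(p_y, p_x) ≈ 38.35°.

≈ (39°N, 38°E)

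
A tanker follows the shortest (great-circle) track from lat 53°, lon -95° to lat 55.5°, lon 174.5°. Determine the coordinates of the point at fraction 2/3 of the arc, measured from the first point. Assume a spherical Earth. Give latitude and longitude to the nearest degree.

From cos δ = sin φ₁ sin φ₂ + cos φ₁ cos φ₂ cos Δλ, the central angle is δ ≈ 0.856 rad (49.1°).
Interpolate at f = 2/3 with slerp weights a = sin((1−f)δ)/sin δ ≈ 0.373, b = sin(fδ)/sin δ ≈ 0.715.
p = a·p₁ + b·p₂ ≈ (-0.423, -0.185, 0.887); φ = arcsin(p_z) ≈ 62.52°, λ = atan2(p_y, p_x) ≈ -156.41°.

≈ lat 63°, lon -156°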